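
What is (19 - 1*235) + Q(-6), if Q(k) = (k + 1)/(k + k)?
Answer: -2587/12 ≈ -215.58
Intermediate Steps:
Q(k) = (1 + k)/(2*k) (Q(k) = (1 + k)/((2*k)) = (1 + k)*(1/(2*k)) = (1 + k)/(2*k))
(19 - 1*235) + Q(-6) = (19 - 1*235) + (½)*(1 - 6)/(-6) = (19 - 235) + (½)*(-⅙)*(-5) = -216 + 5/12 = -2587/12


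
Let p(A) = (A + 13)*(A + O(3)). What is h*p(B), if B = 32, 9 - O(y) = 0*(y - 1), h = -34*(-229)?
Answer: 14365170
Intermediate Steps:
h = 7786
O(y) = 9 (O(y) = 9 - 0*(y - 1) = 9 - 0*(-1 + y) = 9 - 1*0 = 9 + 0 = 9)
p(A) = (9 + A)*(13 + A) (p(A) = (A + 13)*(A + 9) = (13 + A)*(9 + A) = (9 + A)*(13 + A))
h*p(B) = 7786*(117 + 32² + 22*32) = 7786*(117 + 1024 + 704) = 7786*1845 = 14365170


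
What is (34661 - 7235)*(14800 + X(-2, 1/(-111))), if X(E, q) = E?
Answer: 405849948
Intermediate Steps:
(34661 - 7235)*(14800 + X(-2, 1/(-111))) = (34661 - 7235)*(14800 - 2) = 27426*14798 = 405849948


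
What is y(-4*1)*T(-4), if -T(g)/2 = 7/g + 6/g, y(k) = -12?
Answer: -78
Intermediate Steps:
T(g) = -26/g (T(g) = -2*(7/g + 6/g) = -26/g)
y(-4*1)*T(-4) = -(-312)/(-4) = -(-312)*(-1)/4 = -12*13/2 = -78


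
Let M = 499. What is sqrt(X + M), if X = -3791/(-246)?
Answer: sqrt(31130070)/246 ≈ 22.681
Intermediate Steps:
X = 3791/246 (X = -3791*(-1/246) = 3791/246 ≈ 15.411)
sqrt(X + M) = sqrt(3791/246 + 499) = sqrt(126545/246) = sqrt(31130070)/246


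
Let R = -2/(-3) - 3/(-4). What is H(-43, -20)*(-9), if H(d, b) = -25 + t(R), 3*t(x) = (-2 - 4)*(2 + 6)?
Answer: 369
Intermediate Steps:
R = 17/12 (R = -2*(-1/3) - 3*(-1/4) = 2/3 + 3/4 = 17/12 ≈ 1.4167)
t(x) = -16 (t(x) = ((-2 - 4)*(2 + 6))/3 = (-6*8)/3 = (1/3)*(-48) = -16)
H(d, b) = -41 (H(d, b) = -25 - 16 = -41)
H(-43, -20)*(-9) = -41*(-9) = 369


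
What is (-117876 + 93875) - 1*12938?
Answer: -36939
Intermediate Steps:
(-117876 + 93875) - 1*12938 = -24001 - 12938 = -36939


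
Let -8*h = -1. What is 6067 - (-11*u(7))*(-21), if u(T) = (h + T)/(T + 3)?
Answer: 472193/80 ≈ 5902.4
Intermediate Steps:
h = 1/8 (h = -1/8*(-1) = 1/8 ≈ 0.12500)
u(T) = (1/8 + T)/(3 + T) (u(T) = (1/8 + T)/(T + 3) = (1/8 + T)/(3 + T))
6067 - (-11*u(7))*(-21) = 6067 - (-11*(1/8 + 7)/(3 + 7))*(-21) = 6067 - (-11*57/(10*8))*(-21) = 6067 - (-11*57/80)*(-21) = 6067 - (-627)*(-21)/80 = 6067 - 1*13167/80 = 6067 - 13167/80 = 472193/80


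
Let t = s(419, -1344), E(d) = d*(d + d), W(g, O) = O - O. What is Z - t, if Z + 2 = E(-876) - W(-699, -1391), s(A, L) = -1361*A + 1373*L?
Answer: 3950321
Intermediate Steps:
W(g, O) = 0
E(d) = 2*d**2 (E(d) = d*(2*d) = 2*d**2)
t = -2415571 (t = -1361*419 + 1373*(-1344) = -570259 - 1845312 = -2415571)
Z = 1534750 (Z = -2 + (2*(-876)**2 - 1*0) = -2 + (2*767376 + 0) = -2 + (1534752 + 0) = -2 + 1534752 = 1534750)
Z - t = 1534750 - 1*(-2415571) = 1534750 + 2415571 = 3950321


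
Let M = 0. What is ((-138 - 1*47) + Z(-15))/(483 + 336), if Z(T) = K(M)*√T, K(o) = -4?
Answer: -185/819 - 4*I*√15/819 ≈ -0.22589 - 0.018916*I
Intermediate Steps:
Z(T) = -4*√T
((-138 - 1*47) + Z(-15))/(483 + 336) = ((-138 - 1*47) - 4*I*√15)/(483 + 336) = ((-138 - 47) - 4*I*√15)/819 = (-185 - 4*I*√15)*(1/819) = -185/819 - 4*I*√15/819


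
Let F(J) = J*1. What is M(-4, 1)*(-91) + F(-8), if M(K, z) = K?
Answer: 356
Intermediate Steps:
F(J) = J
M(-4, 1)*(-91) + F(-8) = -4*(-91) - 8 = 364 - 8 = 356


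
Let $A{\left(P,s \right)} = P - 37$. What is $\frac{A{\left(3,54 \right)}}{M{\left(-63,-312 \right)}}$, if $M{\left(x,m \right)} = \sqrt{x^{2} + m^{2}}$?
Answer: $- \frac{34 \sqrt{11257}}{33771} \approx -0.10682$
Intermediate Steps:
$A{\left(P,s \right)} = -37 + P$
$M{\left(x,m \right)} = \sqrt{m^{2} + x^{2}}$
$\frac{A{\left(3,54 \right)}}{M{\left(-63,-312 \right)}} = \frac{-37 + 3}{\sqrt{\left(-312\right)^{2} + \left(-63\right)^{2}}} = - \frac{34}{\sqrt{97344 + 3969}} = - \frac{34}{\sqrt{101313}} = - \frac{34}{3 \sqrt{11257}} = - 34 \frac{\sqrt{11257}}{33771} = - \frac{34 \sqrt{11257}}{33771}$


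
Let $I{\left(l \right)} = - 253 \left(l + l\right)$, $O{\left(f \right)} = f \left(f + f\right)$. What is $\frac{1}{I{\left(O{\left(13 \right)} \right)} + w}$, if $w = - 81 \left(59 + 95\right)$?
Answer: $- \frac{1}{183502} \approx -5.4495 \cdot 10^{-6}$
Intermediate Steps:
$O{\left(f \right)} = 2 f^{2}$ ($O{\left(f \right)} = f 2 f = 2 f^{2}$)
$I{\left(l \right)} = - 506 l$ ($I{\left(l \right)} = - 253 \cdot 2 l = - 506 l$)
$w = -12474$ ($w = \left(-81\right) 154 = -12474$)
$\frac{1}{I{\left(O{\left(13 \right)} \right)} + w} = \frac{1}{- 506 \cdot 2 \cdot 13^{2} - 12474} = \frac{1}{- 506 \cdot 2 \cdot 169 - 12474} = \frac{1}{\left(-506\right) 338 - 12474} = \frac{1}{-171028 - 12474} = \frac{1}{-183502} = - \frac{1}{183502}$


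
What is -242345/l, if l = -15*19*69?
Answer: 2551/207 ≈ 12.324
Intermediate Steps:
l = -19665 (l = -285*69 = -19665)
-242345/l = -242345/(-19665) = -242345*(-1/19665) = 2551/207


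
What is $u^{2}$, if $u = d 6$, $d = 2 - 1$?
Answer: $36$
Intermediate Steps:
$d = 1$
$u = 6$ ($u = 1 \cdot 6 = 6$)
$u^{2} = 6^{2} = 36$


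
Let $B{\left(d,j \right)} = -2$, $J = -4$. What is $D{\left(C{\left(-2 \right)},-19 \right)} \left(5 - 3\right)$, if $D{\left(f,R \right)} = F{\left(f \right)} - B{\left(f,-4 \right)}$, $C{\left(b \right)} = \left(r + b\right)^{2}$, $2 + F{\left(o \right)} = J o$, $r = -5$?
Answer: $-392$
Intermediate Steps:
$F{\left(o \right)} = -2 - 4 o$
$C{\left(b \right)} = \left(-5 + b\right)^{2}$
$D{\left(f,R \right)} = - 4 f$ ($D{\left(f,R \right)} = \left(-2 - 4 f\right) - -2 = \left(-2 - 4 f\right) + 2 = - 4 f$)
$D{\left(C{\left(-2 \right)},-19 \right)} \left(5 - 3\right) = - 4 \left(-5 - 2\right)^{2} \left(5 - 3\right) = - 4 \left(-7\right)^{2} \left(5 - 3\right) = \left(-4\right) 49 \cdot 2 = \left(-196\right) 2 = -392$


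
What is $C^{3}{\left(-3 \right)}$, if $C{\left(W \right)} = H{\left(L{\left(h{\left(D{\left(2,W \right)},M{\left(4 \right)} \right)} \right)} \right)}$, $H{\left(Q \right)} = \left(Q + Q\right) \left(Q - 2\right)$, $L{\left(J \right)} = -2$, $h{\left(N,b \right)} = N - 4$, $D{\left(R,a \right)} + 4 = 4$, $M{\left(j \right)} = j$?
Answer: $4096$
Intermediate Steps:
$D{\left(R,a \right)} = 0$ ($D{\left(R,a \right)} = -4 + 4 = 0$)
$h{\left(N,b \right)} = -4 + N$ ($h{\left(N,b \right)} = N - 4 = -4 + N$)
$H{\left(Q \right)} = 2 Q \left(-2 + Q\right)$
$C{\left(W \right)} = 16$ ($C{\left(W \right)} = 2 \left(-2\right) \left(-2 - 2\right) = 2 \left(-2\right) \left(-4\right) = 16$)
$C^{3}{\left(-3 \right)} = 16^{3} = 4096$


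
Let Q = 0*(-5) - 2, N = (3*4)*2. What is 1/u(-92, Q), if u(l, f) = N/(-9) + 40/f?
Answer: -3/68 ≈ -0.044118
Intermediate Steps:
N = 24 (N = 12*2 = 24)
Q = -2 (Q = 0 - 2 = -2)
u(l, f) = -8/3 + 40/f (u(l, f) = 24/(-9) + 40/f = 24*(-⅑) + 40/f = -8/3 + 40/f)
1/u(-92, Q) = 1/(-8/3 + 40/(-2)) = 1/(-8/3 + 40*(-½)) = 1/(-8/3 - 20) = 1/(-68/3) = -3/68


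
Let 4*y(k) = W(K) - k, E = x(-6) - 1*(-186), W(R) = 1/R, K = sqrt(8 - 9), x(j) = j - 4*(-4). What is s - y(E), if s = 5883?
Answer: 5932 + I/4 ≈ 5932.0 + 0.25*I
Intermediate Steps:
x(j) = 16 + j (x(j) = j + 16 = 16 + j)
K = I (K = sqrt(-1) = I ≈ 1.0*I)
E = 196 (E = (16 - 6) - 1*(-186) = 10 + 186 = 196)
y(k) = -I/4 - k/4 (y(k) = (1/I - k)/4 = (-I - k)/4 = -I/4 - k/4)
s - y(E) = 5883 - (-I/4 - 1/4*196) = 5883 - (-I/4 - 49) = 5883 - (-49 - I/4) = 5883 + (49 + I/4) = 5932 + I/4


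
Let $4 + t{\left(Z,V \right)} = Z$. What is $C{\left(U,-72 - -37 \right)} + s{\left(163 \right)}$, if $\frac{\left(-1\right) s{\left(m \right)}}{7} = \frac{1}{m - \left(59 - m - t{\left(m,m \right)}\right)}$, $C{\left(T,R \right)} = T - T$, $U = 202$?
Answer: $- \frac{7}{426} \approx -0.016432$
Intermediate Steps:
$t{\left(Z,V \right)} = -4 + Z$
$C{\left(T,R \right)} = 0$
$s{\left(m \right)} = - \frac{7}{-63 + 3 m}$ ($s{\left(m \right)} = - \frac{7}{m + \left(\left(\left(-4 + m\right) + m\right) - 59\right)} = - \frac{7}{m + \left(\left(-4 + 2 m\right) - 59\right)} = - \frac{7}{m + \left(-63 + 2 m\right)} = - \frac{7}{-63 + 3 m}$)
$C{\left(U,-72 - -37 \right)} + s{\left(163 \right)} = 0 - \frac{7}{-63 + 3 \cdot 163} = 0 - \frac{7}{-63 + 489} = 0 - \frac{7}{426} = - \frac{7}{426}$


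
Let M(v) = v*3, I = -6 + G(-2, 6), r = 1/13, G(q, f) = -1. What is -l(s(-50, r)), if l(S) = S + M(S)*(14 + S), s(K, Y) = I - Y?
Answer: 26036/169 ≈ 154.06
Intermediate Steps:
r = 1/13 ≈ 0.076923
I = -7 (I = -6 - 1 = -7)
M(v) = 3*v
s(K, Y) = -7 - Y
l(S) = S + 3*S*(14 + S) (l(S) = S + (3*S)*(14 + S) = S + 3*S*(14 + S))
-l(s(-50, r)) = -(-7 - 1*1/13)*(43 + 3*(-7 - 1*1/13)) = -(-7 - 1/13)*(43 + 3*(-7 - 1/13)) = -(-92)*(43 + 3*(-92/13))/13 = -(-92)*(43 - 276/13)/13 = -(-92)*283/(13*13) = -1*(-26036/169) = 26036/169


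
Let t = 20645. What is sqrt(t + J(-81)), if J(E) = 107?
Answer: 4*sqrt(1297) ≈ 144.06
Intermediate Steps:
sqrt(t + J(-81)) = sqrt(20645 + 107) = sqrt(20752) = 4*sqrt(1297)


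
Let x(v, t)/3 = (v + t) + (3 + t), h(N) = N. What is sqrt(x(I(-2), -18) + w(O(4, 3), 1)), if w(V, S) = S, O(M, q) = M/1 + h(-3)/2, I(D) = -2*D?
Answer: I*sqrt(86) ≈ 9.2736*I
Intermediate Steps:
O(M, q) = -3/2 + M (O(M, q) = M/1 - 3/2 = M*1 - 3*1/2 = M - 3/2 = -3/2 + M)
x(v, t) = 9 + 3*v + 6*t (x(v, t) = 3*((v + t) + (3 + t)) = 3*((t + v) + (3 + t)) = 3*(3 + v + 2*t) = 9 + 3*v + 6*t)
sqrt(x(I(-2), -18) + w(O(4, 3), 1)) = sqrt((9 + 3*(-2*(-2)) + 6*(-18)) + 1) = sqrt((9 + 3*4 - 108) + 1) = sqrt((9 + 12 - 108) + 1) = sqrt(-87 + 1) = sqrt(-86) = I*sqrt(86)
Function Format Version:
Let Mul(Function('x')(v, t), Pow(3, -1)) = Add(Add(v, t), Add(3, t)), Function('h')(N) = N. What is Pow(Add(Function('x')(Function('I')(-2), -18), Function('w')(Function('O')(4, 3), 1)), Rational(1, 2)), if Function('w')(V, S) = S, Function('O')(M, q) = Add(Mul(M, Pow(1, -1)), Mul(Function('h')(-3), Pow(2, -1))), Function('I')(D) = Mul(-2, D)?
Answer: Mul(I, Pow(86, Rational(1, 2))) ≈ Mul(9.2736, I)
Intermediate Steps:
Function('O')(M, q) = Add(Rational(-3, 2), M) (Function('O')(M, q) = Add(Mul(M, Pow(1, -1)), Mul(-3, Pow(2, -1))) = Add(Mul(M, 1), Mul(-3, Rational(1, 2))) = Add(M, Rational(-3, 2)) = Add(Rational(-3, 2), M))
Function('x')(v, t) = Add(9, Mul(3, v), Mul(6, t)) (Function('x')(v, t) = Mul(3, Add(Add(v, t), Add(3, t))) = Mul(3, Add(Add(t, v), Add(3, t))) = Mul(3, Add(3, v, Mul(2, t))) = Add(9, Mul(3, v), Mul(6, t)))
Pow(Add(Function('x')(Function('I')(-2), -18), Function('w')(Function('O')(4, 3), 1)), Rational(1, 2)) = Pow(Add(Add(9, Mul(3, Mul(-2, -2)), Mul(6, -18)), 1), Rational(1, 2)) = Pow(Add(Add(9, Mul(3, 4), -108), 1), Rational(1, 2)) = Pow(Add(Add(9, 12, -108), 1), Rational(1, 2)) = Pow(Add(-87, 1), Rational(1, 2)) = Pow(-86, Rational(1, 2)) = Mul(I, Pow(86, Rational(1, 2)))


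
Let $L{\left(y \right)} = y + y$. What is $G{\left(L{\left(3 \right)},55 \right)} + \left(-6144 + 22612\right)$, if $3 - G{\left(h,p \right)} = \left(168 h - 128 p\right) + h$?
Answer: $22497$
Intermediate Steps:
$L{\left(y \right)} = 2 y$
$G{\left(h,p \right)} = 3 - 169 h + 128 p$ ($G{\left(h,p \right)} = 3 - \left(\left(168 h - 128 p\right) + h\right) = 3 - \left(\left(- 128 p + 168 h\right) + h\right) = 3 - \left(- 128 p + 169 h\right) = 3 - 169 h + 128 p$)
$G{\left(L{\left(3 \right)},55 \right)} + \left(-6144 + 22612\right) = \left(3 - 169 \cdot 2 \cdot 3 + 128 \cdot 55\right) + \left(-6144 + 22612\right) = \left(3 - 1014 + 7040\right) + 16468 = 6029 + 16468 = 22497$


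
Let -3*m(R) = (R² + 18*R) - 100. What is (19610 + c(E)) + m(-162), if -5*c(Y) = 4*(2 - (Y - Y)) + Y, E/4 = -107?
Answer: 35854/3 ≈ 11951.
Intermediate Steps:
m(R) = 100/3 - 6*R - R²/3 (m(R) = -((R² + 18*R) - 100)/3 = -(-100 + R² + 18*R)/3 = 100/3 - 6*R - R²/3)
E = -428 (E = 4*(-107) = -428)
c(Y) = -8/5 - Y/5 (c(Y) = -(4*(2 - (Y - Y)) + Y)/5 = -(4*(2 - 1*0) + Y)/5 = -(4*(2 + 0) + Y)/5 = -(4*2 + Y)/5 = -(8 + Y)/5 = -8/5 - Y/5)
(19610 + c(E)) + m(-162) = (19610 + (-8/5 - ⅕*(-428))) + (100/3 - 6*(-162) - ⅓*(-162)²) = (19610 + (-8/5 + 428/5)) + (100/3 + 972 - ⅓*26244) = (19610 + 84) + (100/3 + 972 - 8748) = 19694 - 23228/3 = 35854/3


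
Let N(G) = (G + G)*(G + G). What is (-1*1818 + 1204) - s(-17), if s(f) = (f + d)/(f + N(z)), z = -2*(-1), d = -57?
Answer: -688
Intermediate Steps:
z = 2
N(G) = 4*G² (N(G) = (2*G)*(2*G) = 4*G²)
s(f) = (-57 + f)/(16 + f) (s(f) = (f - 57)/(f + 4*2²) = (-57 + f)/(f + 4*4) = (-57 + f)/(f + 16) = (-57 + f)/(16 + f))
(-1*1818 + 1204) - s(-17) = (-1*1818 + 1204) - (-57 - 17)/(16 - 17) = (-1818 + 1204) - (-74)/(-1) = -614 - (-1)*(-74) = -614 - 1*74 = -614 - 74 = -688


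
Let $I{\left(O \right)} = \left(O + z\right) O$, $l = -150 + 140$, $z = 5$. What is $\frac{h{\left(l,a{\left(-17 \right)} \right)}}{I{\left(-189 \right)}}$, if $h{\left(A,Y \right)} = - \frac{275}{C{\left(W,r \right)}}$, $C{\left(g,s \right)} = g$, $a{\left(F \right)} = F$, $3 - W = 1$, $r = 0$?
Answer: $- \frac{275}{69552} \approx -0.0039539$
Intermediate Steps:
$W = 2$ ($W = 3 - 1 = 2$)
$l = -10$
$h{\left(A,Y \right)} = - \frac{275}{2}$
$I{\left(O \right)} = O \left(5 + O\right)$ ($I{\left(O \right)} = \left(O + 5\right) O = \left(5 + O\right) O = O \left(5 + O\right)$)
$\frac{h{\left(l,a{\left(-17 \right)} \right)}}{I{\left(-189 \right)}} = - \frac{275}{2 \left(- 189 \left(5 - 189\right)\right)} = - \frac{275}{2 \left(\left(-189\right) \left(-184\right)\right)} = - \frac{275}{2 \cdot 34776} = \left(- \frac{275}{2}\right) \frac{1}{34776} = - \frac{275}{69552}$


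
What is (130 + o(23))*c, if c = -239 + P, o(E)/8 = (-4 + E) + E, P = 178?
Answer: -28426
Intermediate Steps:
o(E) = -32 + 16*E (o(E) = 8*((-4 + E) + E) = 8*(-4 + 2*E) = -32 + 16*E)
c = -61 (c = -239 + 178 = -61)
(130 + o(23))*c = (130 + (-32 + 16*23))*(-61) = (130 + (-32 + 368))*(-61) = (130 + 336)*(-61) = 466*(-61) = -28426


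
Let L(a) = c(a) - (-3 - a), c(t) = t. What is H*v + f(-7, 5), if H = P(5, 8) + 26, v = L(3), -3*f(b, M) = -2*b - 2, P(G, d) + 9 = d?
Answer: 221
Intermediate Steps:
P(G, d) = -9 + d
f(b, M) = ⅔ + 2*b/3 (f(b, M) = -(-2*b - 2)/3 = -(-2 - 2*b)/3 = ⅔ + 2*b/3)
L(a) = 3 + 2*a (L(a) = a - (-3 - a) = a + (3 + a) = 3 + 2*a)
v = 9 (v = 3 + 2*3 = 3 + 6 = 9)
H = 25 (H = (-9 + 8) + 26 = -1 + 26 = 25)
H*v + f(-7, 5) = 25*9 + (⅔ + (⅔)*(-7)) = 225 + (⅔ - 14/3) = 225 - 4 = 221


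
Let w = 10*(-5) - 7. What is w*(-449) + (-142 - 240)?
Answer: 25211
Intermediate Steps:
w = -57 (w = -50 - 7 = -57)
w*(-449) + (-142 - 240) = -57*(-449) + (-142 - 240) = 25593 - 382 = 25211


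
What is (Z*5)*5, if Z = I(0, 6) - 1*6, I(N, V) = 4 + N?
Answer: -50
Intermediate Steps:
Z = -2 (Z = (4 + 0) - 1*6 = 4 - 6 = -2)
(Z*5)*5 = -2*5*5 = -10*5 = -50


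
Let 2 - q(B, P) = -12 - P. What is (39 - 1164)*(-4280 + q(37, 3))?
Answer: 4795875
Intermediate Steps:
q(B, P) = 14 + P (q(B, P) = 2 - (-12 - P) = 2 + (12 + P) = 14 + P)
(39 - 1164)*(-4280 + q(37, 3)) = (39 - 1164)*(-4280 + (14 + 3)) = -1125*(-4280 + 17) = -1125*(-4263) = 4795875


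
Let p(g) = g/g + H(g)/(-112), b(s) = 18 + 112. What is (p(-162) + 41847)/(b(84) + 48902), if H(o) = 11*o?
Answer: 2344379/2745792 ≈ 0.85381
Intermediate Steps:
b(s) = 130
p(g) = 1 - 11*g/112 (p(g) = g/g + (11*g)/(-112) = 1 + (11*g)*(-1/112) = 1 - 11*g/112)
(p(-162) + 41847)/(b(84) + 48902) = ((1 - 11/112*(-162)) + 41847)/(130 + 48902) = ((1 + 891/56) + 41847)/49032 = (947/56 + 41847)*(1/49032) = (2344379/56)*(1/49032) = 2344379/2745792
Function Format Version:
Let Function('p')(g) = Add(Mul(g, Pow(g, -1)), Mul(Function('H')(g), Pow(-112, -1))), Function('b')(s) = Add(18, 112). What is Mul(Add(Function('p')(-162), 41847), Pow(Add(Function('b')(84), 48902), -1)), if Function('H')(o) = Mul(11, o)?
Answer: Rational(2344379, 2745792) ≈ 0.85381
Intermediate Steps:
Function('b')(s) = 130
Function('p')(g) = Add(1, Mul(Rational(-11, 112), g)) (Function('p')(g) = Add(Mul(g, Pow(g, -1)), Mul(Mul(11, g), Pow(-112, -1))) = Add(1, Mul(Mul(11, g), Rational(-1, 112))) = Add(1, Mul(Rational(-11, 112), g)))
Mul(Add(Function('p')(-162), 41847), Pow(Add(Function('b')(84), 48902), -1)) = Mul(Add(Add(1, Mul(Rational(-11, 112), -162)), 41847), Pow(Add(130, 48902), -1)) = Mul(Add(Add(1, Rational(891, 56)), 41847), Pow(49032, -1)) = Mul(Add(Rational(947, 56), 41847), Rational(1, 49032)) = Mul(Rational(2344379, 56), Rational(1, 49032)) = Rational(2344379, 2745792)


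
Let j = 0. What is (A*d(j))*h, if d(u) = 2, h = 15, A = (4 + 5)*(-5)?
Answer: -1350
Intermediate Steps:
A = -45 (A = 9*(-5) = -45)
(A*d(j))*h = -45*2*15 = -90*15 = -1350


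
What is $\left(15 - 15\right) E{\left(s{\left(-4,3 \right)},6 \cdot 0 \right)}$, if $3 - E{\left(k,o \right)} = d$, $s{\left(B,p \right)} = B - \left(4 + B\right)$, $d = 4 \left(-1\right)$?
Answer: $0$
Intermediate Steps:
$d = -4$
$s{\left(B,p \right)} = -4$
$E{\left(k,o \right)} = 7$ ($E{\left(k,o \right)} = 3 - -4 = 3 + 4 = 7$)
$\left(15 - 15\right) E{\left(s{\left(-4,3 \right)},6 \cdot 0 \right)} = \left(15 - 15\right) 7 = 0 \cdot 7 = 0$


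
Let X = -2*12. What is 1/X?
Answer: -1/24 ≈ -0.041667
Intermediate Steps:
X = -24
1/X = 1/(-24) = -1/24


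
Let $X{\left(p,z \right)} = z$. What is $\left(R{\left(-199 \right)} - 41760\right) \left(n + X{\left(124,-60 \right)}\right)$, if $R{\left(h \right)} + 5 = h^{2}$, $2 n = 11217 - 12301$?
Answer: $1302728$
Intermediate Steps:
$n = -542$ ($n = \frac{11217 - 12301}{2} = \frac{1}{2} \left(-1084\right) = -542$)
$R{\left(h \right)} = -5 + h^{2}$
$\left(R{\left(-199 \right)} - 41760\right) \left(n + X{\left(124,-60 \right)}\right) = \left(\left(-5 + \left(-199\right)^{2}\right) - 41760\right) \left(-542 - 60\right) = \left(\left(-5 + 39601\right) - 41760\right) \left(-602\right) = \left(39596 - 41760\right) \left(-602\right) = \left(-2164\right) \left(-602\right) = 1302728$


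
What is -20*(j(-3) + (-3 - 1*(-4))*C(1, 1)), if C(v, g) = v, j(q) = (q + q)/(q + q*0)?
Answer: -60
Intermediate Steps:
j(q) = 2 (j(q) = (2*q)/(q + 0) = (2*q)/q = 2)
-20*(j(-3) + (-3 - 1*(-4))*C(1, 1)) = -20*(2 + (-3 - 1*(-4))*1) = -20*(2 + (-3 + 4)*1) = -20*(2 + 1*1) = -20*(2 + 1) = -20*3 = -60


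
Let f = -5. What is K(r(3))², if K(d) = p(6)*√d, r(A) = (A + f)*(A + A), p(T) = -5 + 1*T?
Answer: -12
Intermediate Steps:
p(T) = -5 + T
r(A) = 2*A*(-5 + A) (r(A) = (A - 5)*(A + A) = (-5 + A)*(2*A) = 2*A*(-5 + A))
K(d) = √d (K(d) = (-5 + 6)*√d = 1*√d = √d)
K(r(3))² = (√(2*3*(-5 + 3)))² = (√(2*3*(-2)))² = (√(-12))² = (2*I*√3)² = -12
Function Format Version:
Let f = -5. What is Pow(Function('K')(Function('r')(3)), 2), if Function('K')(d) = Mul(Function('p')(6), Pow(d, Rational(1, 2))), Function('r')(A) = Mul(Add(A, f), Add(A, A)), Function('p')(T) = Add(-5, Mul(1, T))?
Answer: -12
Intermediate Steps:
Function('p')(T) = Add(-5, T)
Function('r')(A) = Mul(2, A, Add(-5, A)) (Function('r')(A) = Mul(Add(A, -5), Add(A, A)) = Mul(Add(-5, A), Mul(2, A)) = Mul(2, A, Add(-5, A)))
Function('K')(d) = Pow(d, Rational(1, 2)) (Function('K')(d) = Mul(Add(-5, 6), Pow(d, Rational(1, 2))) = Mul(1, Pow(d, Rational(1, 2))) = Pow(d, Rational(1, 2)))
Pow(Function('K')(Function('r')(3)), 2) = Pow(Pow(Mul(2, 3, Add(-5, 3)), Rational(1, 2)), 2) = Pow(Pow(Mul(2, 3, -2), Rational(1, 2)), 2) = Pow(Pow(-12, Rational(1, 2)), 2) = Pow(Mul(2, I, Pow(3, Rational(1, 2))), 2) = -12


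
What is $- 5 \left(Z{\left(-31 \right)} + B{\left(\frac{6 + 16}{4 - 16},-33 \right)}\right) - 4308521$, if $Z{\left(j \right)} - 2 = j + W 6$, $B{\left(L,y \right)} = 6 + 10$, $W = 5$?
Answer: $-4308606$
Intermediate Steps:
$B{\left(L,y \right)} = 16$
$Z{\left(j \right)} = 32 + j$ ($Z{\left(j \right)} = 2 + \left(j + 5 \cdot 6\right) = 2 + \left(j + 30\right) = 2 + \left(30 + j\right) = 32 + j$)
$- 5 \left(Z{\left(-31 \right)} + B{\left(\frac{6 + 16}{4 - 16},-33 \right)}\right) - 4308521 = - 5 \left(\left(32 - 31\right) + 16\right) - 4308521 = - 5 \left(1 + 16\right) - 4308521 = \left(-5\right) 17 - 4308521 = -85 - 4308521 = -4308606$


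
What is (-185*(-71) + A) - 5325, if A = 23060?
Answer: 30870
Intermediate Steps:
(-185*(-71) + A) - 5325 = (-185*(-71) + 23060) - 5325 = (13135 + 23060) - 5325 = 36195 - 5325 = 30870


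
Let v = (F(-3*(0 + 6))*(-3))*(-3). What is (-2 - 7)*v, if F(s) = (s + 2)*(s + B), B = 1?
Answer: -22032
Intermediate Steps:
F(s) = (1 + s)*(2 + s) (F(s) = (s + 2)*(s + 1) = (2 + s)*(1 + s) = (1 + s)*(2 + s))
v = 2448 (v = ((2 + (-3*(0 + 6))² + 3*(-3*(0 + 6)))*(-3))*(-3) = ((2 + (-3*6)² + 3*(-3*6))*(-3))*(-3) = ((2 + (-18)² + 3*(-18))*(-3))*(-3) = ((2 + 324 - 54)*(-3))*(-3) = (272*(-3))*(-3) = -816*(-3) = 2448)
(-2 - 7)*v = (-2 - 7)*2448 = -9*2448 = -22032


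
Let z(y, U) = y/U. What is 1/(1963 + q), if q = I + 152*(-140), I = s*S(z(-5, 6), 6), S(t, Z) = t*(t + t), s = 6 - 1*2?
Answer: -9/173803 ≈ -5.1783e-5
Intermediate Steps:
s = 4 (s = 6 - 2 = 4)
S(t, Z) = 2*t**2 (S(t, Z) = t*(2*t) = 2*t**2)
I = 50/9 (I = 4*(2*(-5/6)**2) = 4*(2*(25/36)) = 4*(25/18) = 50/9 ≈ 5.5556)
q = -191470/9 (q = 50/9 + 152*(-140) = 50/9 - 21280 = -191470/9 ≈ -21274.)
1/(1963 + q) = 1/(1963 - 191470/9) = 1/(-173803/9) = -9/173803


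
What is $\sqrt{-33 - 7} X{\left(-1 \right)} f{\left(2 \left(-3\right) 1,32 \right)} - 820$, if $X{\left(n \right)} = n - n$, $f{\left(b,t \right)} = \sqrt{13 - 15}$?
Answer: $-820$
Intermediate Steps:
$f{\left(b,t \right)} = i \sqrt{2}$ ($f{\left(b,t \right)} = \sqrt{-2} = i \sqrt{2}$)
$X{\left(n \right)} = 0$
$\sqrt{-33 - 7} X{\left(-1 \right)} f{\left(2 \left(-3\right) 1,32 \right)} - 820 = \sqrt{-33 - 7} \cdot 0 i \sqrt{2} - 820 = \sqrt{-40} \cdot 0 i \sqrt{2} - 820 = 2 i \sqrt{10} \cdot 0 i \sqrt{2} - 820 = 0 i \sqrt{2} - 820 = 0 - 820 = -820$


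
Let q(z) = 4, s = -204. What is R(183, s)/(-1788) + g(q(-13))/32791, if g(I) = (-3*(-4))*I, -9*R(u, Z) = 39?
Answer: 683755/175890924 ≈ 0.0038874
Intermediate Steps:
R(u, Z) = -13/3 (R(u, Z) = -⅑*39 = -13/3)
g(I) = 12*I
R(183, s)/(-1788) + g(q(-13))/32791 = -13/3/(-1788) + (12*4)/32791 = -13/3*(-1/1788) + 48*(1/32791) = 13/5364 + 48/32791 = 683755/175890924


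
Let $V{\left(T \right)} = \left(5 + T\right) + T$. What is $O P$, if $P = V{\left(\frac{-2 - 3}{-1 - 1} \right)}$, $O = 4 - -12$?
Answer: $160$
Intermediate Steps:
$O = 16$ ($O = 4 + 12 = 16$)
$V{\left(T \right)} = 5 + 2 T$
$P = 10$ ($P = 5 + 2 \frac{-2 - 3}{-1 - 1} = 5 + 2 \left(- \frac{5}{-2}\right) = 5 + 2 \left(\left(-5\right) \left(- \frac{1}{2}\right)\right) = 5 + 2 \cdot \frac{5}{2} = 5 + 5 = 10$)
$O P = 16 \cdot 10 = 160$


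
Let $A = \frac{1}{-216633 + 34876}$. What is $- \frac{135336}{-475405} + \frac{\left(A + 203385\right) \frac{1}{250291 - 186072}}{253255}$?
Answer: $\frac{80015684035528720252}{281064796529736426865} \approx 0.28469$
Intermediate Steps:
$A = - \frac{1}{181757}$ ($A = \frac{1}{-181757} = - \frac{1}{181757} \approx -5.5019 \cdot 10^{-6}$)
$- \frac{135336}{-475405} + \frac{\left(A + 203385\right) \frac{1}{250291 - 186072}}{253255} = - \frac{135336}{-475405} + \frac{\left(- \frac{1}{181757} + 203385\right) \frac{1}{250291 - 186072}}{253255} = \left(-135336\right) \left(- \frac{1}{475405}\right) + \frac{36966647444}{181757 \cdot 64219} \cdot \frac{1}{253255} = \frac{135336}{475405} + \frac{36966647444}{181757} \cdot \frac{1}{64219} \cdot \frac{1}{253255} = \frac{135336}{475405} + \frac{36966647444}{11672252783} \cdot \frac{1}{253255} = \frac{135336}{475405} + \frac{36966647444}{2956056378558665} = \frac{80015684035528720252}{281064796529736426865}$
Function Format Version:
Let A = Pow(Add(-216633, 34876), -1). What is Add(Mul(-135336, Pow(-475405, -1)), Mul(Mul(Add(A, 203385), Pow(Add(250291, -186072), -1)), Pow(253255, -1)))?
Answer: Rational(80015684035528720252, 281064796529736426865) ≈ 0.28469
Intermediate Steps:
A = Rational(-1, 181757) (A = Pow(-181757, -1) = Rational(-1, 181757) ≈ -5.5019e-6)
Add(Mul(-135336, Pow(-475405, -1)), Mul(Mul(Add(A, 203385), Pow(Add(250291, -186072), -1)), Pow(253255, -1))) = Add(Mul(-135336, Pow(-475405, -1)), Mul(Mul(Add(Rational(-1, 181757), 203385), Pow(Add(250291, -186072), -1)), Pow(253255, -1))) = Add(Mul(-135336, Rational(-1, 475405)), Mul(Mul(Rational(36966647444, 181757), Pow(64219, -1)), Rational(1, 253255))) = Add(Rational(135336, 475405), Mul(Mul(Rational(36966647444, 181757), Rational(1, 64219)), Rational(1, 253255))) = Add(Rational(135336, 475405), Mul(Rational(36966647444, 11672252783), Rational(1, 253255))) = Add(Rational(135336, 475405), Rational(36966647444, 2956056378558665)) = Rational(80015684035528720252, 281064796529736426865)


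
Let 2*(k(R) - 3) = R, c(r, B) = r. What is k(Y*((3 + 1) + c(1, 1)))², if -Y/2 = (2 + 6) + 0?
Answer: 1369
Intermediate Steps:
Y = -16 (Y = -2*((2 + 6) + 0) = -2*(8 + 0) = -2*8 = -16)
k(R) = 3 + R/2
k(Y*((3 + 1) + c(1, 1)))² = (3 + (-16*((3 + 1) + 1))/2)² = (3 + (-16*(4 + 1))/2)² = (3 + (-16*5)/2)² = (3 + (½)*(-80))² = (3 - 40)² = (-37)² = 1369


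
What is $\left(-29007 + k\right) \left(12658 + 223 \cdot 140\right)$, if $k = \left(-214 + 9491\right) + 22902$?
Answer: $139181016$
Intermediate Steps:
$k = 32179$ ($k = 9277 + 22902 = 32179$)
$\left(-29007 + k\right) \left(12658 + 223 \cdot 140\right) = \left(-29007 + 32179\right) \left(12658 + 223 \cdot 140\right) = 3172 \left(12658 + 31220\right) = 3172 \cdot 43878 = 139181016$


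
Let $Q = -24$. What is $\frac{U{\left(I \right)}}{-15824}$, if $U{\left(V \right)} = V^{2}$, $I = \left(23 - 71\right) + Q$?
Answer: $- \frac{324}{989} \approx -0.3276$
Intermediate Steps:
$I = -72$ ($I = \left(23 - 71\right) - 24 = -48 - 24 = -72$)
$\frac{U{\left(I \right)}}{-15824} = \frac{\left(-72\right)^{2}}{-15824} = 5184 \left(- \frac{1}{15824}\right) = - \frac{324}{989}$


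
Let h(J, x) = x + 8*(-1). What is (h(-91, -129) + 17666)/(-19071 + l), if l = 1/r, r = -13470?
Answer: -236115630/256886371 ≈ -0.91914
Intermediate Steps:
l = -1/13470 (l = 1/(-13470) = -1/13470 ≈ -7.4239e-5)
h(J, x) = -8 + x (h(J, x) = x - 8 = -8 + x)
(h(-91, -129) + 17666)/(-19071 + l) = ((-8 - 129) + 17666)/(-19071 - 1/13470) = (-137 + 17666)/(-256886371/13470) = 17529*(-13470/256886371) = -236115630/256886371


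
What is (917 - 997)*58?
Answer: -4640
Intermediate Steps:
(917 - 997)*58 = -80*58 = -4640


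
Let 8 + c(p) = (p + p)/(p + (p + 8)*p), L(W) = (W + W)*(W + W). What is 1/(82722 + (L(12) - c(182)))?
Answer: 191/15911444 ≈ 1.2004e-5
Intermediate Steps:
L(W) = 4*W² (L(W) = (2*W)*(2*W) = 4*W²)
c(p) = -8 + 2*p/(p + p*(8 + p)) (c(p) = -8 + (p + p)/(p + (p + 8)*p) = -8 + (2*p)/(p + (8 + p)*p) = -8 + (2*p)/(p + p*(8 + p)) = -8 + 2*p/(p + p*(8 + p)))
1/(82722 + (L(12) - c(182))) = 1/(82722 + (4*12² - 2*(-35 - 4*182)/(9 + 182))) = 1/(82722 + (4*144 - 2*(-35 - 728)/191)) = 1/(82722 + (576 - 2*(-763)/191)) = 1/(82722 + (576 - 1*(-1526/191))) = 1/(82722 + (576 + 1526/191)) = 1/(82722 + 111542/191) = 1/(15911444/191) = 191/15911444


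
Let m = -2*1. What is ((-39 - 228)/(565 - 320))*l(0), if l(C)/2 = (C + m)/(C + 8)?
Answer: 267/490 ≈ 0.54490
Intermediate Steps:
m = -2
l(C) = 2*(-2 + C)/(8 + C) (l(C) = 2*((C - 2)/(C + 8)) = 2*((-2 + C)/(8 + C)) = 2*(-2 + C)/(8 + C))
((-39 - 228)/(565 - 320))*l(0) = ((-39 - 228)/(565 - 320))*(2*(-2 + 0)/(8 + 0)) = (-267/245)*(2*(-2)/8) = (-267*1/245)*(2*(⅛)*(-2)) = -267/245*(-½) = 267/490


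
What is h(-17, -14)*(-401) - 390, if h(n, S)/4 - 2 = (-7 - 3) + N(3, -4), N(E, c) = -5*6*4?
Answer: 204922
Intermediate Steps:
N(E, c) = -120 (N(E, c) = -30*4 = -120)
h(n, S) = -512 (h(n, S) = 8 + 4*((-7 - 3) - 120) = 8 + 4*(-10 - 120) = 8 + 4*(-130) = 8 - 520 = -512)
h(-17, -14)*(-401) - 390 = -512*(-401) - 390 = 205312 - 390 = 204922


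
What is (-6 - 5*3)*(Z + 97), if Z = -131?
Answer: 714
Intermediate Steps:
(-6 - 5*3)*(Z + 97) = (-6 - 5*3)*(-131 + 97) = (-6 - 15)*(-34) = -21*(-34) = 714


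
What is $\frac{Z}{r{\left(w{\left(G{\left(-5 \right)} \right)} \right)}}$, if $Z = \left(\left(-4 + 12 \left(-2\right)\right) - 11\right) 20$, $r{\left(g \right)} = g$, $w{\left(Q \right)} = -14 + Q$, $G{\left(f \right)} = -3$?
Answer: $\frac{780}{17} \approx 45.882$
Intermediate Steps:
$Z = -780$ ($Z = \left(\left(-4 - 24\right) - 11\right) 20 = \left(-28 - 11\right) 20 = \left(-39\right) 20 = -780$)
$\frac{Z}{r{\left(w{\left(G{\left(-5 \right)} \right)} \right)}} = - \frac{780}{-14 - 3} = - \frac{780}{-17} = \left(-780\right) \left(- \frac{1}{17}\right) = \frac{780}{17}$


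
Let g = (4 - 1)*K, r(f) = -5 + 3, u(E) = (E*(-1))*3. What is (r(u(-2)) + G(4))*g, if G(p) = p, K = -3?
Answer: -18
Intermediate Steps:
u(E) = -3*E (u(E) = -E*3 = -3*E)
r(f) = -2
g = -9 (g = (4 - 1)*(-3) = 3*(-3) = -9)
(r(u(-2)) + G(4))*g = (-2 + 4)*(-9) = 2*(-9) = -18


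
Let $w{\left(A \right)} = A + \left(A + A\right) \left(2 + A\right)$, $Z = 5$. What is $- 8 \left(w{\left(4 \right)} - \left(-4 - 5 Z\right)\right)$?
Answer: $-648$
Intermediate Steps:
$w{\left(A \right)} = A + 2 A \left(2 + A\right)$
$- 8 \left(w{\left(4 \right)} - \left(-4 - 5 Z\right)\right) = - 8 \left(4 \left(5 + 2 \cdot 4\right) - \left(-4 - 25\right)\right) = - 8 \left(4 \left(5 + 8\right) - \left(-4 - 25\right)\right) = - 8 \left(4 \cdot 13 - -29\right) = - 8 \left(52 + 29\right) = \left(-8\right) 81 = -648$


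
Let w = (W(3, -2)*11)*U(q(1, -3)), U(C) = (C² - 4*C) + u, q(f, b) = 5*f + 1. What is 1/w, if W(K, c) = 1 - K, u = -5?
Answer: -1/154 ≈ -0.0064935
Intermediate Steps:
q(f, b) = 1 + 5*f
U(C) = -5 + C² - 4*C (U(C) = (C² - 4*C) - 5 = -5 + C² - 4*C)
w = -154 (w = ((1 - 1*3)*11)*(-5 + (1 + 5*1)² - 4*(1 + 5*1)) = ((1 - 3)*11)*(-5 + (1 + 5)² - 4*(1 + 5)) = (-2*11)*(-5 + 6² - 4*6) = -22*(-5 + 36 - 24) = -22*7 = -154)
1/w = 1/(-154) = -1/154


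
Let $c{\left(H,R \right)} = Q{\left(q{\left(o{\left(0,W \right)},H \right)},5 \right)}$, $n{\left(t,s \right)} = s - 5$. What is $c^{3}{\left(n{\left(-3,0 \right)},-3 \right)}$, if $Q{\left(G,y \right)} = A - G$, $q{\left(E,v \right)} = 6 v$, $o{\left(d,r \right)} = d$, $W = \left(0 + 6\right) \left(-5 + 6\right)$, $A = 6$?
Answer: $46656$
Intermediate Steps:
$W = 6$ ($W = 6 \cdot 1 = 6$)
$n{\left(t,s \right)} = -5 + s$
$Q{\left(G,y \right)} = 6 - G$
$c{\left(H,R \right)} = 6 - 6 H$
$c^{3}{\left(n{\left(-3,0 \right)},-3 \right)} = \left(6 - 6 \left(-5 + 0\right)\right)^{3} = \left(6 - -30\right)^{3} = \left(6 + 30\right)^{3} = 36^{3} = 46656$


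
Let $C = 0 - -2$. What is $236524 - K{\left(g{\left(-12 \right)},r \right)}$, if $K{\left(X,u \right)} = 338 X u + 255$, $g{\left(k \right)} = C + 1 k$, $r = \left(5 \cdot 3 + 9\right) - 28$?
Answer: $222749$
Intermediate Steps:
$C = 2$ ($C = 0 + 2 = 2$)
$r = -4$ ($r = \left(15 + 9\right) - 28 = 24 - 28 = -4$)
$g{\left(k \right)} = 2 + k$ ($g{\left(k \right)} = 2 + 1 k = 2 + k$)
$K{\left(X,u \right)} = 255 + 338 X u$ ($K{\left(X,u \right)} = 338 X u + 255 = 255 + 338 X u$)
$236524 - K{\left(g{\left(-12 \right)},r \right)} = 236524 - \left(255 + 338 \left(2 - 12\right) \left(-4\right)\right) = 236524 - \left(255 + 338 \left(-10\right) \left(-4\right)\right) = 236524 - \left(255 + 13520\right) = 236524 - 13775 = 222749$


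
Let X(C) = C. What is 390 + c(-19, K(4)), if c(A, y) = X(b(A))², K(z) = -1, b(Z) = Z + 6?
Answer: 559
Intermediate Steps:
b(Z) = 6 + Z
c(A, y) = (6 + A)²
390 + c(-19, K(4)) = 390 + (6 - 19)² = 390 + (-13)² = 390 + 169 = 559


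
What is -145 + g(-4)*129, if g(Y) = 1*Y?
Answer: -661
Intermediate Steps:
g(Y) = Y
-145 + g(-4)*129 = -145 - 4*129 = -145 - 516 = -661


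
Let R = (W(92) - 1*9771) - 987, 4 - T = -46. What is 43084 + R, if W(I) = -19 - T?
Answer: 32257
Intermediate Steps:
T = 50 (T = 4 - 1*(-46) = 4 + 46 = 50)
W(I) = -69 (W(I) = -19 - 1*50 = -19 - 50 = -69)
R = -10827 (R = (-69 - 1*9771) - 987 = (-69 - 9771) - 987 = -9840 - 987 = -10827)
43084 + R = 43084 - 10827 = 32257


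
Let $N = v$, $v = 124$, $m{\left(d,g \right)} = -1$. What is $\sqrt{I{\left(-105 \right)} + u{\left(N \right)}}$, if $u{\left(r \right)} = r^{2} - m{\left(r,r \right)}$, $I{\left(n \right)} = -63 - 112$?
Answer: $\sqrt{15202} \approx 123.3$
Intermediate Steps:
$I{\left(n \right)} = -175$
$N = 124$
$u{\left(r \right)} = 1 + r^{2}$ ($u{\left(r \right)} = r^{2} - -1 = r^{2} + 1 = 1 + r^{2}$)
$\sqrt{I{\left(-105 \right)} + u{\left(N \right)}} = \sqrt{-175 + \left(1 + 124^{2}\right)} = \sqrt{-175 + \left(1 + 15376\right)} = \sqrt{-175 + 15377} = \sqrt{15202}$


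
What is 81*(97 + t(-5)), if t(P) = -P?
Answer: 8262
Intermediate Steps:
81*(97 + t(-5)) = 81*(97 - 1*(-5)) = 81*(97 + 5) = 81*102 = 8262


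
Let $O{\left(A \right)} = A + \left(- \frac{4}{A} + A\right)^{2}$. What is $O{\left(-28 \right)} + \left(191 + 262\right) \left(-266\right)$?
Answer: $- \frac{5867749}{49} \approx -1.1975 \cdot 10^{5}$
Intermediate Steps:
$O{\left(A \right)} = A + \left(A - \frac{4}{A}\right)^{2}$
$O{\left(-28 \right)} + \left(191 + 262\right) \left(-266\right) = \left(-28 + \frac{\left(-4 + \left(-28\right)^{2}\right)^{2}}{784}\right) + \left(191 + 262\right) \left(-266\right) = \left(-28 + \frac{\left(-4 + 784\right)^{2}}{784}\right) + 453 \left(-266\right) = \left(-28 + \frac{780^{2}}{784}\right) - 120498 = \left(-28 + \frac{1}{784} \cdot 608400\right) - 120498 = \left(-28 + \frac{38025}{49}\right) - 120498 = \frac{36653}{49} - 120498 = - \frac{5867749}{49}$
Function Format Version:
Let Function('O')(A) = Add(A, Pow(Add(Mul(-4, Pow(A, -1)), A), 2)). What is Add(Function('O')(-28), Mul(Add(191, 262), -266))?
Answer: Rational(-5867749, 49) ≈ -1.1975e+5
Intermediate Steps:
Function('O')(A) = Add(A, Pow(Add(A, Mul(-4, Pow(A, -1))), 2))
Add(Function('O')(-28), Mul(Add(191, 262), -266)) = Add(Add(-28, Mul(Pow(-28, -2), Pow(Add(-4, Pow(-28, 2)), 2))), Mul(Add(191, 262), -266)) = Add(Add(-28, Mul(Rational(1, 784), Pow(Add(-4, 784), 2))), Mul(453, -266)) = Add(Add(-28, Mul(Rational(1, 784), Pow(780, 2))), -120498) = Add(Add(-28, Mul(Rational(1, 784), 608400)), -120498) = Add(Add(-28, Rational(38025, 49)), -120498) = Add(Rational(36653, 49), -120498) = Rational(-5867749, 49)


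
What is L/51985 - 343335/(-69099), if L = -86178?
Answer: 3964485451/1197370505 ≈ 3.3110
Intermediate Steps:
L/51985 - 343335/(-69099) = -86178/51985 - 343335/(-69099) = -86178*1/51985 - 343335*(-1/69099) = -86178/51985 + 114445/23033 = 3964485451/1197370505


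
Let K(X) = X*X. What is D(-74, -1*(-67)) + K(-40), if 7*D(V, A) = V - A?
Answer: 11059/7 ≈ 1579.9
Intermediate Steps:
K(X) = X²
D(V, A) = -A/7 + V/7 (D(V, A) = (V - A)/7 = -A/7 + V/7)
D(-74, -1*(-67)) + K(-40) = (-(-1)*(-67)/7 + (⅐)*(-74)) + (-40)² = (-⅐*67 - 74/7) + 1600 = (-67/7 - 74/7) + 1600 = -141/7 + 1600 = 11059/7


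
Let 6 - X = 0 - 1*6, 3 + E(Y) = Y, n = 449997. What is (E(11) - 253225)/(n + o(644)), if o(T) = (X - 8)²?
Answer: -253217/450013 ≈ -0.56269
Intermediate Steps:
E(Y) = -3 + Y
X = 12 (X = 6 - (0 - 1*6) = 6 - (0 - 6) = 6 - 1*(-6) = 6 + 6 = 12)
o(T) = 16 (o(T) = (12 - 8)² = 4² = 16)
(E(11) - 253225)/(n + o(644)) = ((-3 + 11) - 253225)/(449997 + 16) = (8 - 253225)/450013 = -253217*1/450013 = -253217/450013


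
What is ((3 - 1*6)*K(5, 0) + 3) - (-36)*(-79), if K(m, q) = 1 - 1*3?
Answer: -2835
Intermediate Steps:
K(m, q) = -2 (K(m, q) = 1 - 3 = -2)
((3 - 1*6)*K(5, 0) + 3) - (-36)*(-79) = ((3 - 1*6)*(-2) + 3) - (-36)*(-79) = ((3 - 6)*(-2) + 3) - 36*79 = (-3*(-2) + 3) - 2844 = (6 + 3) - 2844 = 9 - 2844 = -2835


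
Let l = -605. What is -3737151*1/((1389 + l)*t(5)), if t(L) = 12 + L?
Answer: -3737151/13328 ≈ -280.40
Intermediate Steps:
-3737151*1/((1389 + l)*t(5)) = -3737151*1/((12 + 5)*(1389 - 605)) = -3737151/(17*784) = -3737151/13328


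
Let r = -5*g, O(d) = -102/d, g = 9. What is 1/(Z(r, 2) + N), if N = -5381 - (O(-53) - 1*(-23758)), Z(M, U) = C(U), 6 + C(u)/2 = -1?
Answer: -53/1545211 ≈ -3.4300e-5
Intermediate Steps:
C(u) = -14 (C(u) = -12 + 2*(-1) = -12 - 2 = -14)
r = -45 (r = -5*9 = -45)
Z(M, U) = -14
N = -1544469/53 (N = -5381 - (-102/(-53) - 1*(-23758)) = -5381 - (-102*(-1/53) + 23758) = -5381 - (102/53 + 23758) = -5381 - 1*1259276/53 = -5381 - 1259276/53 = -1544469/53 ≈ -29141.)
1/(Z(r, 2) + N) = 1/(-14 - 1544469/53) = 1/(-1545211/53) = -53/1545211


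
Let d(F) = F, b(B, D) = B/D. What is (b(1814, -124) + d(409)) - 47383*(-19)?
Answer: 55841625/62 ≈ 9.0067e+5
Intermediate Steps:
(b(1814, -124) + d(409)) - 47383*(-19) = (1814/(-124) + 409) - 47383*(-19) = (1814*(-1/124) + 409) + 900277 = (-907/62 + 409) + 900277 = 24451/62 + 900277 = 55841625/62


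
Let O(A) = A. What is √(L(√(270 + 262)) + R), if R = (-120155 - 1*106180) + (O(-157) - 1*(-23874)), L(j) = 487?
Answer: 3*I*√22459 ≈ 449.59*I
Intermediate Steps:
R = -202618 (R = (-120155 - 1*106180) + (-157 - 1*(-23874)) = (-120155 - 106180) + (-157 + 23874) = -226335 + 23717 = -202618)
√(L(√(270 + 262)) + R) = √(487 - 202618) = √(-202131) = 3*I*√22459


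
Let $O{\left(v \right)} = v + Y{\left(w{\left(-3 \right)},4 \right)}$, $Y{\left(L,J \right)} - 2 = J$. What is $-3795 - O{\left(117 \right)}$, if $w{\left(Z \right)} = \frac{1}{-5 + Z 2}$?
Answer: $-3918$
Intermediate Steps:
$w{\left(Z \right)} = \frac{1}{-5 + 2 Z}$
$Y{\left(L,J \right)} = 2 + J$
$O{\left(v \right)} = 6 + v$ ($O{\left(v \right)} = v + \left(2 + 4\right) = v + 6 = 6 + v$)
$-3795 - O{\left(117 \right)} = -3795 - \left(6 + 117\right) = -3795 - 123 = -3918$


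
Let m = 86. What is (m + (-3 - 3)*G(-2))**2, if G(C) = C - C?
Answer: 7396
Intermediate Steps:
G(C) = 0
(m + (-3 - 3)*G(-2))**2 = (86 + (-3 - 3)*0)**2 = (86 - 6*0)**2 = (86 + 0)**2 = 86**2 = 7396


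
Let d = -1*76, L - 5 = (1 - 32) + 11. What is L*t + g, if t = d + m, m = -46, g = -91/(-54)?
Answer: 98911/54 ≈ 1831.7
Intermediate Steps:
L = -15 (L = 5 + ((1 - 32) + 11) = 5 + (-31 + 11) = 5 - 20 = -15)
g = 91/54 (g = -91*(-1/54) = 91/54 ≈ 1.6852)
d = -76
t = -122 (t = -76 - 46 = -122)
L*t + g = -15*(-122) + 91/54 = 1830 + 91/54 = 98911/54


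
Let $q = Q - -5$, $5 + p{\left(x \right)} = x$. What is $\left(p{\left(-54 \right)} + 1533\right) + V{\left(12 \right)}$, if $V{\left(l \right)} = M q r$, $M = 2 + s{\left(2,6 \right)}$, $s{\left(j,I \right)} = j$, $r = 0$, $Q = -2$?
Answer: $1474$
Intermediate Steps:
$p{\left(x \right)} = -5 + x$
$q = 3$ ($q = -2 - -5 = -2 + 5 = 3$)
$M = 4$ ($M = 2 + 2 = 4$)
$V{\left(l \right)} = 0$ ($V{\left(l \right)} = 4 \cdot 3 \cdot 0 = 12 \cdot 0 = 0$)
$\left(p{\left(-54 \right)} + 1533\right) + V{\left(12 \right)} = \left(\left(-5 - 54\right) + 1533\right) + 0 = \left(-59 + 1533\right) + 0 = 1474 + 0 = 1474$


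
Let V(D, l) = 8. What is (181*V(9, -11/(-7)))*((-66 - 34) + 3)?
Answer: -140456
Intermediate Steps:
(181*V(9, -11/(-7)))*((-66 - 34) + 3) = (181*8)*((-66 - 34) + 3) = 1448*(-100 + 3) = 1448*(-97) = -140456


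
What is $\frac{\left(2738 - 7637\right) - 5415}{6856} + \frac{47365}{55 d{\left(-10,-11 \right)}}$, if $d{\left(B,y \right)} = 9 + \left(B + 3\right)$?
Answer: $\frac{16179995}{37708} \approx 429.09$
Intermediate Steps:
$d{\left(B,y \right)} = 12 + B$ ($d{\left(B,y \right)} = 9 + \left(3 + B\right) = 12 + B$)
$\frac{\left(2738 - 7637\right) - 5415}{6856} + \frac{47365}{55 d{\left(-10,-11 \right)}} = \frac{\left(2738 - 7637\right) - 5415}{6856} + \frac{47365}{55 \left(12 - 10\right)} = \left(-4899 - 5415\right) \frac{1}{6856} + \frac{47365}{55 \cdot 2} = \left(-10314\right) \frac{1}{6856} + \frac{47365}{110} = - \frac{5157}{3428} + 47365 \cdot \frac{1}{110} = - \frac{5157}{3428} + \frac{9473}{22} = \frac{16179995}{37708}$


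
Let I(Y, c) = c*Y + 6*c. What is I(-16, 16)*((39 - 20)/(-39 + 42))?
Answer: -3040/3 ≈ -1013.3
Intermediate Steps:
I(Y, c) = 6*c + Y*c (I(Y, c) = Y*c + 6*c = 6*c + Y*c)
I(-16, 16)*((39 - 20)/(-39 + 42)) = (16*(6 - 16))*((39 - 20)/(-39 + 42)) = (16*(-10))*(19/3) = -3040/3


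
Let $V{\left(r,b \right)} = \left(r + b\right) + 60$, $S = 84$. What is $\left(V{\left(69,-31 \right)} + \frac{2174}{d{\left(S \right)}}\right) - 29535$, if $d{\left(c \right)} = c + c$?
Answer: $- \frac{2471621}{84} \approx -29424.0$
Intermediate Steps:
$d{\left(c \right)} = 2 c$
$V{\left(r,b \right)} = 60 + b + r$ ($V{\left(r,b \right)} = \left(b + r\right) + 60 = 60 + b + r$)
$\left(V{\left(69,-31 \right)} + \frac{2174}{d{\left(S \right)}}\right) - 29535 = \left(\left(60 - 31 + 69\right) + \frac{2174}{2 \cdot 84}\right) - 29535 = \left(98 + \frac{2174}{168}\right) - 29535 = \left(98 + 2174 \cdot \frac{1}{168}\right) - 29535 = \left(98 + \frac{1087}{84}\right) - 29535 = \frac{9319}{84} - 29535 = - \frac{2471621}{84}$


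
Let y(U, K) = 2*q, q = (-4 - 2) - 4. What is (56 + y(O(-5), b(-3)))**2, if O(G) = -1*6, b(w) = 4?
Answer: 1296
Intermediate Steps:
O(G) = -6
q = -10 (q = -6 - 4 = -10)
y(U, K) = -20 (y(U, K) = 2*(-10) = -20)
(56 + y(O(-5), b(-3)))**2 = (56 - 20)**2 = 36**2 = 1296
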